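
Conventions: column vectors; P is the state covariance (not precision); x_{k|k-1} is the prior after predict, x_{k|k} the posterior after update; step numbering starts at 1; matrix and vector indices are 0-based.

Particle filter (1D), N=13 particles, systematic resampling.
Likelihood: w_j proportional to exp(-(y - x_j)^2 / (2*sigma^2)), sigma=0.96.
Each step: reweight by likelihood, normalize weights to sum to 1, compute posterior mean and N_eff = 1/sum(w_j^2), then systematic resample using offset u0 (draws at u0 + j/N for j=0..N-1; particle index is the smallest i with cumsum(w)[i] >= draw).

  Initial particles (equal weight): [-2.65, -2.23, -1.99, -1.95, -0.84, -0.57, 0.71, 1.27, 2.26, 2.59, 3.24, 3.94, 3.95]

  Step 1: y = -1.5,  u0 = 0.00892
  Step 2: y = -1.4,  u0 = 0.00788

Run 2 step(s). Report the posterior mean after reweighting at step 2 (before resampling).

step 1: w=[0.1081, 0.1660, 0.1945, 0.1985, 0.1750, 0.1386, 0.0157, 0.0034, 0.0001, 0.0000, 0.0000, 0.0000, 0.0000]  mean=-1.6411  Neff=6.0029  idx=[0, 0, 1, 1, 2, 2, 3, 3, 3, 4, 4, 5, 5]
step 2: w=[0.0451, 0.0451, 0.0725, 0.0725, 0.0872, 0.0872, 0.0893, 0.0893, 0.0893, 0.0888, 0.0888, 0.0725, 0.0725]  mean=-1.6636  Neff=12.5025  idx=[0, 1, 2, 4, 4, 5, 6, 7, 8, 9, 10, 10, 12]

post_mean = -1.6636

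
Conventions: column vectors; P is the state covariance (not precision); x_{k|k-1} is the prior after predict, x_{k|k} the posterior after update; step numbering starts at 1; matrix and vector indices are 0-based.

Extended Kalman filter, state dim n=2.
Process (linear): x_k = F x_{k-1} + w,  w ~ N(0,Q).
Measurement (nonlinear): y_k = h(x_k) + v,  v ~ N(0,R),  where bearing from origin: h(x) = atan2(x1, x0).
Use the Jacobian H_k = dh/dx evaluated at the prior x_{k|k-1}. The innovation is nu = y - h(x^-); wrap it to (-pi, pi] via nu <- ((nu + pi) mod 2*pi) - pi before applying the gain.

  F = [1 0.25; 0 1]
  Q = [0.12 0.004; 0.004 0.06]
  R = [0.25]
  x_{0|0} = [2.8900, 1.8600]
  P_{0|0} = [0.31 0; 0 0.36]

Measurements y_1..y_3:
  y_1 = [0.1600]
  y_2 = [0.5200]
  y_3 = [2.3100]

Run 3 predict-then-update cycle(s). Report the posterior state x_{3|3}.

x_post = [4.2076, 2.2941]

step 1: x^-=[3.3550, 1.8600]  P^-=[0.4525 0.0940; 0.0940 0.4200]  H_jac=[-0.1264 0.2280]  S=[0.2736]  K=[-0.1307; 0.3065]  nu=[-0.3462]  x^+=[3.4002, 1.7539]  P^+=[0.4478 0.1050; 0.1050 0.3943]
step 2: x^-=[3.8387, 1.7539]  P^-=[0.6450 0.2075; 0.2075 0.4543]  H_jac=[-0.0985 0.2155]  S=[0.2685]  K=[-0.0699; 0.2885]  nu=[0.0914]  x^+=[3.8323, 1.7803]  P^+=[0.6436 0.2130; 0.2130 0.4319]
step 3: x^-=[4.2774, 1.7803]  P^-=[0.8971 0.3249; 0.3249 0.4919]  H_jac=[-0.0829 0.1993]  S=[0.2650]  K=[-0.0364; 0.2683]  nu=[1.9156]  x^+=[4.2076, 2.2941]  P^+=[0.8968 0.3275; 0.3275 0.4729]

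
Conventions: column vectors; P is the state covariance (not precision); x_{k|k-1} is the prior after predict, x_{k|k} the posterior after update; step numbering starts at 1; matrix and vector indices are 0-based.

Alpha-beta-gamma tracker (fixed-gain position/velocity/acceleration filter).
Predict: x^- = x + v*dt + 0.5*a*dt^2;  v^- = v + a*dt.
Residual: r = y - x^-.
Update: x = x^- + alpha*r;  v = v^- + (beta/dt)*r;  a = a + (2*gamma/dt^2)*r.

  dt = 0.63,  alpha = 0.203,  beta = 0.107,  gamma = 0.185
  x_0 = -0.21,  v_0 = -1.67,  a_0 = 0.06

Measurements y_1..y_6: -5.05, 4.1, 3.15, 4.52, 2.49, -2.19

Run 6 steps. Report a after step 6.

a_post = -11.9401

step 1: x_pred=-1.2502  r=-3.7998  x^+=-2.0216  v^+=-2.2776  a^+=-3.4823
step 2: x_pred=-4.1475  r=8.2475  x^+=-2.4732  v^+=-3.0706  a^+=4.2062
step 3: x_pred=-3.5730  r=6.7230  x^+=-2.2082  v^+=0.7211  a^+=10.4736
step 4: x_pred=0.3246  r=4.1954  x^+=1.1762  v^+=8.0321  a^+=14.3847
step 5: x_pred=9.0911  r=-6.6011  x^+=7.7510  v^+=15.9733  a^+=8.2310
step 6: x_pred=19.4477  r=-21.6377  x^+=15.0552  v^+=17.4838  a^+=-11.9401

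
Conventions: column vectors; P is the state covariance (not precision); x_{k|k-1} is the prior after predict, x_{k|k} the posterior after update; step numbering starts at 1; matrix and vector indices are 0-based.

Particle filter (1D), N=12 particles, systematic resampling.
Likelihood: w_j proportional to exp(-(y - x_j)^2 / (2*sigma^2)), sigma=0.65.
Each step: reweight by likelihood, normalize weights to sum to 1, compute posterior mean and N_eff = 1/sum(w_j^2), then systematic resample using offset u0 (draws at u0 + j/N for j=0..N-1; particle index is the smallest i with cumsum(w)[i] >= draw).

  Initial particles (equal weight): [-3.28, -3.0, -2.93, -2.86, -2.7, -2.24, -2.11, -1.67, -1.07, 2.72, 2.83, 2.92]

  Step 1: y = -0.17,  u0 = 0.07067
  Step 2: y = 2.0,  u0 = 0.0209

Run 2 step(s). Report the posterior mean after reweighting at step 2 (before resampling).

post_mean = -1.0710

step 1: w=[0.0000, 0.0002, 0.0003, 0.0004, 0.0011, 0.0133, 0.0246, 0.1478, 0.8122, 0.0001, 0.0001, 0.0000]  mean=-1.2025  Neff=1.4657  idx=[7, 7, 8, 8, 8, 8, 8, 8, 8, 8, 8, 8]
step 2: w=[0.0008, 0.0008, 0.0998, 0.0998, 0.0998, 0.0998, 0.0998, 0.0998, 0.0998, 0.0998, 0.0998, 0.0998]  mean=-1.0710  Neff=10.0333  idx=[2, 3, 3, 4, 5, 6, 7, 8, 8, 9, 10, 11]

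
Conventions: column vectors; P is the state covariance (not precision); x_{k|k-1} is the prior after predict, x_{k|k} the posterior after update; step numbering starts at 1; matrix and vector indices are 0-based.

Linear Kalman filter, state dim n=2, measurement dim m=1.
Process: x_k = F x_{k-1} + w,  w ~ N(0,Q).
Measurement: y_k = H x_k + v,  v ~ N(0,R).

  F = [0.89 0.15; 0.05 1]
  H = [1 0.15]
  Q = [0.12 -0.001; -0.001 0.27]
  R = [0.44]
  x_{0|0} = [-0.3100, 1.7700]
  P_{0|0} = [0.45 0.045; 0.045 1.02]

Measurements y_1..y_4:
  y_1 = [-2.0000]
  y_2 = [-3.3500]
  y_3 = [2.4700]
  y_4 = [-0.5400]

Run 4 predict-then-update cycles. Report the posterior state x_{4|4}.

x_post = [-0.2086, 1.2581]

step 1: x^-=[-0.0104, 1.7545]  P^-=[0.5114 0.2124; 0.2124 1.2956]  S=[1.0443]  K=[0.5202; 0.3895]  nu=[-2.2528]  x^+=[-1.1824, 0.8770]  P^+=[0.2288 0.0008; 0.0008 1.1372]
step 2: x^-=[-0.9208, 0.8179]  P^-=[0.3270 0.1805; 0.1805 1.4078]  S=[0.8528]  K=[0.4152; 0.4592]  nu=[-2.5519]  x^+=[-1.9803, -0.3540]  P^+=[0.1800 0.0179; 0.0179 1.2280]
step 3: x^-=[-1.8156, -0.4531]  P^-=[0.2950 0.2072; 0.2072 1.5002]  S=[0.8309]  K=[0.3924; 0.5202]  nu=[4.3535]  x^+=[-0.1071, 1.8118]  P^+=[0.1670 0.0376; 0.0376 1.2753]
step 4: x^-=[0.1764, 1.8065]  P^-=[0.2910 0.2315; 0.2315 1.5495]  S=[0.8353]  K=[0.3900; 0.5554]  nu=[-0.9874]  x^+=[-0.2086, 1.2581]  P^+=[0.1640 0.0506; 0.0506 1.2919]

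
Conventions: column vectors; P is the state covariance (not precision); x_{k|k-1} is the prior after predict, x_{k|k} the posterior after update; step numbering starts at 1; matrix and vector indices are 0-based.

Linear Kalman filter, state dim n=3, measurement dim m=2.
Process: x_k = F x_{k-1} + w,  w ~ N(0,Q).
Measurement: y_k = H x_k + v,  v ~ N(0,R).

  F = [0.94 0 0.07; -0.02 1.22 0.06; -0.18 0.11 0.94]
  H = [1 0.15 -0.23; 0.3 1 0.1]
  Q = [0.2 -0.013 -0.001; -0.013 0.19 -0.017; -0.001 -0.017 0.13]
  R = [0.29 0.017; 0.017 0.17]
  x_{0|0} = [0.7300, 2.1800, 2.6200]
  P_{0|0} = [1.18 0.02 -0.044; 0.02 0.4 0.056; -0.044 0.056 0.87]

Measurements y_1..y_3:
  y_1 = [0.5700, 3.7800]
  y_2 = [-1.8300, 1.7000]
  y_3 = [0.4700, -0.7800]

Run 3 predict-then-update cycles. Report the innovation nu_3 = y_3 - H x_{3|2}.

step 1: x^-=[0.8696, 2.8022, 2.5712]  P^-=[1.2411 -0.0062 -0.1792; -0.0062 0.7963 0.1515; -0.1792 0.1515 0.9675]  S=[1.6703 0.4419; 0.4419 1.1035]  K=[0.7647 0.0093; -0.1646 0.7996; -0.3060 0.2987]  nu=[-0.1286, 0.4598]  x^+=[0.7756, 3.1910, 2.7479]  P^+=[0.2580 -0.0737 0.1088; -0.0737 0.1619 -0.0664; 0.1088 -0.0664 0.7934]
step 2: x^-=[0.9214, 4.0424, 2.7944]  P^-=[0.4462 -0.0987 0.0942; -0.0987 0.4275 -0.0131; 0.0942 -0.0131 0.7938]  S=[0.7157 0.0993; 0.0993 0.5894]  K=[0.5754 -0.0213; -0.1408 0.6966; -0.1520 0.1861]  nu=[-2.7150, -2.8983]  x^+=[-0.5789, 2.4057, 2.6679]  P^+=[0.2114 -0.0721 0.1482; -0.0721 0.1468 -0.0917; 0.1482 -0.0917 0.7624]
step 3: x^-=[-0.3574, 3.1067, 2.8767]  P^-=[0.4100 -0.0961 0.1343; -0.0961 0.4011 -0.0476; 0.1343 -0.0476 0.7461]  S=[0.6612 0.0970; 0.0970 0.5563]  K=[0.5552 -0.0243; -0.1382 0.6847; -0.0872 0.1361]  nu=[1.0231, -4.0671]  x^+=[0.3094, 0.1806, 2.2340]  P^+=[0.2085 -0.0733 0.1606; -0.0733 0.1460 -0.0998; 0.1606 -0.0998 0.7330]

innov = [1.0231, -4.0671]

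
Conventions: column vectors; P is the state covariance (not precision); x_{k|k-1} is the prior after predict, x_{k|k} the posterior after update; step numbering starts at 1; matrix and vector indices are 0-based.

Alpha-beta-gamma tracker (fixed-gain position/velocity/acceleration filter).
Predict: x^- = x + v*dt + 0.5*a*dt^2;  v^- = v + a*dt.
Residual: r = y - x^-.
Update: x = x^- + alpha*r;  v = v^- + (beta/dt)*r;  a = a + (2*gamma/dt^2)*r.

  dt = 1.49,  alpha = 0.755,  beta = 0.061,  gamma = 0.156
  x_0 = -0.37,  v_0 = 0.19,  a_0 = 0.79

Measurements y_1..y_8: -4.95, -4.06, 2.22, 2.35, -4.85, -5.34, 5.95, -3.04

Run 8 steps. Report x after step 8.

x_post = -2.3084

step 1: x_pred=0.7900  r=-5.7400  x^+=-3.5437  v^+=1.1321  a^+=-0.0167
step 2: x_pred=-1.8754  r=-2.1846  x^+=-3.5248  v^+=1.0178  a^+=-0.3237
step 3: x_pred=-2.3675  r=4.5875  x^+=1.0961  v^+=0.7233  a^+=0.3210
step 4: x_pred=2.5302  r=-0.1802  x^+=2.3941  v^+=1.1943  a^+=0.2957
step 5: x_pred=4.5018  r=-9.3518  x^+=-2.5588  v^+=1.2520  a^+=-1.0186
step 6: x_pred=-1.8240  r=-3.5160  x^+=-4.4786  v^+=-0.4096  a^+=-1.5127
step 7: x_pred=-6.7680  r=12.7180  x^+=2.8341  v^+=-2.1428  a^+=0.2746
step 8: x_pred=-0.0539  r=-2.9861  x^+=-2.3084  v^+=-1.8559  a^+=-0.1450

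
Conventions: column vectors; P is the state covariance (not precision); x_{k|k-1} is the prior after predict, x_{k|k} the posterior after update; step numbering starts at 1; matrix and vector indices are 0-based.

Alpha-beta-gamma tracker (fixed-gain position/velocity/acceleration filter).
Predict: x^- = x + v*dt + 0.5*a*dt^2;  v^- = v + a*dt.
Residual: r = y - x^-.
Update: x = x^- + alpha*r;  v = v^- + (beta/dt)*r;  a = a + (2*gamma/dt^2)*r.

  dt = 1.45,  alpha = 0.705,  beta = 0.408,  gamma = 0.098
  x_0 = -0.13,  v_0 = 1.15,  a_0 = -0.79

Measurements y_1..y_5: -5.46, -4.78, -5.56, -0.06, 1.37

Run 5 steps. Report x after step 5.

step 1: x_pred=0.7070  r=-6.1670  x^+=-3.6407  v^+=-1.7308  a^+=-1.3649
step 2: x_pred=-7.5852  r=2.8052  x^+=-5.6075  v^+=-2.9206  a^+=-1.1034
step 3: x_pred=-11.0023  r=5.4423  x^+=-7.1655  v^+=-2.9891  a^+=-0.5961
step 4: x_pred=-12.1263  r=12.0663  x^+=-3.6196  v^+=-0.4582  a^+=0.5288
step 5: x_pred=-3.7281  r=5.0981  x^+=-0.1339  v^+=1.7430  a^+=1.0040

x_post = -0.1339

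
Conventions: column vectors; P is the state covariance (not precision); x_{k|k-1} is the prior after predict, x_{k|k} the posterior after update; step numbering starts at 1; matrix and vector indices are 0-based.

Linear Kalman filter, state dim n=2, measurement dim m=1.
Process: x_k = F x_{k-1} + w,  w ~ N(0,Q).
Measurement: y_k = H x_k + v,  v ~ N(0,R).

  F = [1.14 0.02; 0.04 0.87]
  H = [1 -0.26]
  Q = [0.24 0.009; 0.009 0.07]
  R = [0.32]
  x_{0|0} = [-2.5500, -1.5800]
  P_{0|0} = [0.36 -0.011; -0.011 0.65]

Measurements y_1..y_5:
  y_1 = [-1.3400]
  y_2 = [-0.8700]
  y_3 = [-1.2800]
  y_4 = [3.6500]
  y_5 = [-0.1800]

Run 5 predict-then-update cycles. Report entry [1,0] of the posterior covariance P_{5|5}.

step 1: x^-=[-2.9386, -1.4766]  P^-=[0.7076 0.0258; 0.0258 0.5618]  S=[1.0522]  K=[0.6662; -0.1143]  nu=[1.2147]  x^+=[-2.1294, -1.6154]  P^+=[0.2407 0.1059; 0.1059 0.5481]
step 2: x^-=[-2.4599, -1.4906]  P^-=[0.5579 0.1346; 0.1346 0.4926]  S=[0.8412]  K=[0.6216; 0.0078]  nu=[1.2023]  x^+=[-1.7125, -1.4812]  P^+=[0.2329 0.1306; 0.1306 0.4925]
step 3: x^-=[-1.9819, -1.3571]  P^-=[0.5488 0.1578; 0.1578 0.4523]  S=[0.8173]  K=[0.6213; 0.0492]  nu=[0.3490]  x^+=[-1.7651, -1.3400]  P^+=[0.2333 0.1328; 0.1328 0.4503]
step 4: x^-=[-2.0390, -1.2364]  P^-=[0.5495 0.1593; 0.1593 0.4204]  S=[0.8151]  K=[0.6233; 0.0613]  nu=[5.3675]  x^+=[1.3068, -0.9072]  P^+=[0.2328 0.1281; 0.1281 0.4174]
step 5: x^-=[1.4716, -0.7370]  P^-=[0.5485 0.1541; 0.1541 0.3952]  S=[0.8151]  K=[0.6238; 0.0630]  nu=[-1.8432]  x^+=[0.3218, -0.8530]  P^+=[0.2313 0.1221; 0.1221 0.3920]

P_post[1,0] = 0.1221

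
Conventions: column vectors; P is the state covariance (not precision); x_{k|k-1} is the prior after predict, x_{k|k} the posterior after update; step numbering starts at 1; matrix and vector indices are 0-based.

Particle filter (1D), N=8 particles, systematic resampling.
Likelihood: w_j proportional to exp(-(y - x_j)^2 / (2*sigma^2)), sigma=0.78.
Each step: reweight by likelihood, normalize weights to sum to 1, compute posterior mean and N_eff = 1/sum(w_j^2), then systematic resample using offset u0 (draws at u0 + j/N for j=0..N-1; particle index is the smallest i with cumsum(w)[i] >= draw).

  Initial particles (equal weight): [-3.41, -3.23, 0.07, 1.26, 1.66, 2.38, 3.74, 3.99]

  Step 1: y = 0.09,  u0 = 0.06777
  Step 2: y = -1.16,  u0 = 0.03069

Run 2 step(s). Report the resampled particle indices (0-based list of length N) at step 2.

resampled_idx = [0, 0, 1, 2, 2, 3, 3, 4]

step 1: w=[0.0000, 0.0001, 0.6801, 0.2209, 0.0897, 0.0091, 0.0000, 0.0000]  mean=0.4963  Neff=1.9250  idx=[2, 2, 2, 2, 2, 3, 3, 4]
step 2: w=[0.1976, 0.1976, 0.1976, 0.1976, 0.1976, 0.0056, 0.0056, 0.0010]  mean=0.0848  Neff=5.1218  idx=[0, 0, 1, 2, 2, 3, 3, 4]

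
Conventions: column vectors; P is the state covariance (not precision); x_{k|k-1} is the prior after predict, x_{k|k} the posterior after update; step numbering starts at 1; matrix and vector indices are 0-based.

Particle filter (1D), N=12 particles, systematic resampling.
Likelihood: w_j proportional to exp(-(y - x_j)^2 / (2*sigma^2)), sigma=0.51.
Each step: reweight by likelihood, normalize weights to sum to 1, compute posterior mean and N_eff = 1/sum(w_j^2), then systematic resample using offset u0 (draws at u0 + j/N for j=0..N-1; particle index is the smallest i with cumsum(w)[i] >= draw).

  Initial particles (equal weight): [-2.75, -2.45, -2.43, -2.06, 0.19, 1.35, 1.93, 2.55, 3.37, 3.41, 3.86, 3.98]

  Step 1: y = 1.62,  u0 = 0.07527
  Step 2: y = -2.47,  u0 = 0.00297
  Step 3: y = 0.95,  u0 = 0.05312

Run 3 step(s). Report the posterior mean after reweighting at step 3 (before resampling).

post_mean = 1.3500

step 1: w=[0.0000, 0.0000, 0.0000, 0.0000, 0.0102, 0.4540, 0.4342, 0.0990, 0.0014, 0.0011, 0.0000, 0.0000]  mean=1.7141  Neff=2.4723  idx=[5, 5, 5, 5, 5, 6, 6, 6, 6, 6, 7, 7]
step 2: w=[0.2000, 0.2000, 0.2000, 0.2000, 0.2000, 0.0000, 0.0000, 0.0000, 0.0000, 0.0000, 0.0000, 0.0000]  mean=1.3501  Neff=5.0010  idx=[0, 0, 0, 1, 1, 2, 2, 2, 3, 3, 4, 4]
step 3: w=[0.0833, 0.0833, 0.0833, 0.0833, 0.0833, 0.0833, 0.0833, 0.0833, 0.0833, 0.0833, 0.0833, 0.0833]  mean=1.3500  Neff=12.0000  idx=[0, 1, 2, 3, 4, 5, 6, 7, 8, 9, 10, 11]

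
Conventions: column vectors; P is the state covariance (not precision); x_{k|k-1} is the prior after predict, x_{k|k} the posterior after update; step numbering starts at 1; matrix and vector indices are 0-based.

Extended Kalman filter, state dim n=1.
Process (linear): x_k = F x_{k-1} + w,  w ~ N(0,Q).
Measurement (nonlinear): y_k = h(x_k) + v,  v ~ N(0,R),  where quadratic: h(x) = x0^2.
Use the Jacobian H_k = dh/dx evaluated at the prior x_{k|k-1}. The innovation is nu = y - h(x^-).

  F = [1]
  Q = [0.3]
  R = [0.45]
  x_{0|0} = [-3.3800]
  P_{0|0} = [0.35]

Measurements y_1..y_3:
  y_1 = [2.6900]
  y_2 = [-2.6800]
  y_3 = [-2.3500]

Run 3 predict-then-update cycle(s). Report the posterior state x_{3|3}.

x_post = [0.5734]

step 1: x^-=[-3.3800]  P^-=[0.6500]  H_jac=[-6.7600]  S=[30.1534]  K=[-0.1457]  nu=[-8.7344]  x^+=[-2.1072]  P^+=[0.0097]
step 2: x^-=[-2.1072]  P^-=[0.3097]  H_jac=[-4.2144]  S=[5.9507]  K=[-0.2193]  nu=[-7.1203]  x^+=[-0.5455]  P^+=[0.0234]
step 3: x^-=[-0.5455]  P^-=[0.3234]  H_jac=[-1.0909]  S=[0.8349]  K=[-0.4226]  nu=[-2.6475]  x^+=[0.5734]  P^+=[0.1743]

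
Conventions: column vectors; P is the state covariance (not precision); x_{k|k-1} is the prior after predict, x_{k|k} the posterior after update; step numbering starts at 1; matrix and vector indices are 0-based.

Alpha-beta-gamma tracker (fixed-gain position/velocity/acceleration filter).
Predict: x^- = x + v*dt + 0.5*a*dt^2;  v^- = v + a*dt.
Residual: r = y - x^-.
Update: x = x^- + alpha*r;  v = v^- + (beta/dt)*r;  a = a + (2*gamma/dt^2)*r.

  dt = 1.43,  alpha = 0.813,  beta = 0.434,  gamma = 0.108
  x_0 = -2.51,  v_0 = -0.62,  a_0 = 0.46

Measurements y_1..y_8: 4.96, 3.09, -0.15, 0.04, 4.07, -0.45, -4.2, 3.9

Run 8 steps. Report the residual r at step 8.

step 1: x_pred=-2.9263  r=7.8863  x^+=3.4853  v^+=2.4313  a^+=1.2930
step 2: x_pred=8.2840  r=-5.1940  x^+=4.0613  v^+=2.7039  a^+=0.7444
step 3: x_pred=8.6890  r=-8.8390  x^+=1.5029  v^+=1.0858  a^+=-0.1893
step 4: x_pred=2.8620  r=-2.8220  x^+=0.5677  v^+=-0.0414  a^+=-0.4874
step 5: x_pred=0.0103  r=4.0597  x^+=3.3108  v^+=0.4938  a^+=-0.0585
step 6: x_pred=3.9572  r=-4.4072  x^+=0.3741  v^+=-0.9274  a^+=-0.5241
step 7: x_pred=-1.4879  r=-2.7121  x^+=-3.6928  v^+=-2.4999  a^+=-0.8105
step 8: x_pred=-8.0965  r=11.9965  x^+=1.6567  v^+=-0.0181  a^+=0.4566

resid = 11.9965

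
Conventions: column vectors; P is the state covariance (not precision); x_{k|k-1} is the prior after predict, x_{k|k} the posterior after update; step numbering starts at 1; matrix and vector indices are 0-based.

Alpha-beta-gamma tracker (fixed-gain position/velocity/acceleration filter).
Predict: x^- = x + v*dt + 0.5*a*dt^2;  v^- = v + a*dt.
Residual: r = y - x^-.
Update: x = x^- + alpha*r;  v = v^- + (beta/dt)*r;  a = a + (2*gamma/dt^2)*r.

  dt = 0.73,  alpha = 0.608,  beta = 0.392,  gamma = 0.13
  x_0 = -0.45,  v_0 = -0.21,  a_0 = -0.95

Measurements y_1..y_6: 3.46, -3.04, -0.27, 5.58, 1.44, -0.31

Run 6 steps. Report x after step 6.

x_post = 1.6390

step 1: x_pred=-0.8564  r=4.3164  x^+=1.7680  v^+=1.4144  a^+=1.1560
step 2: x_pred=3.1085  r=-6.1485  x^+=-0.6298  v^+=-1.0434  a^+=-1.8438
step 3: x_pred=-1.8828  r=1.6128  x^+=-0.9022  v^+=-1.5234  a^+=-1.0570
step 4: x_pred=-2.2959  r=7.8759  x^+=2.4926  v^+=1.9343  a^+=2.7857
step 5: x_pred=4.6469  r=-3.2069  x^+=2.6971  v^+=2.2458  a^+=1.2210
step 6: x_pred=4.6619  r=-4.9719  x^+=1.6390  v^+=0.4673  a^+=-1.2047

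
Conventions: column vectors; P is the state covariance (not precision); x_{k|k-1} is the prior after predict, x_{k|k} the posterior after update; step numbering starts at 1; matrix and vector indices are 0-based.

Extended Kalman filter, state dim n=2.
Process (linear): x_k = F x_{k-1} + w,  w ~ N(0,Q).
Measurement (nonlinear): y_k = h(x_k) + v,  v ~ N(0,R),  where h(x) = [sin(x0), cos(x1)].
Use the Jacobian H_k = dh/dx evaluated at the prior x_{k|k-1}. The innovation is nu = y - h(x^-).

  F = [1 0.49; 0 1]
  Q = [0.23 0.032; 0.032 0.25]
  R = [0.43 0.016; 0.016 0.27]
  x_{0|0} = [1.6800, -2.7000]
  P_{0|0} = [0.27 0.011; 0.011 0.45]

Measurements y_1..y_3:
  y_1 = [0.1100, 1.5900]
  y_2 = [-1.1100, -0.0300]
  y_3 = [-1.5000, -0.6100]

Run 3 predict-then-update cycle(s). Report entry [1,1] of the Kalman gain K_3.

K[1,1] = 0.6438

step 1: x^-=[0.3570, -2.7000]  P^-=[0.6188 0.2635; 0.2635 0.7000]  H_jac=[0.9369 0.0000; 0.0000 0.4274]  S=[0.9733 0.1215; 0.1215 0.3979]  K=[0.5826 0.1051; 0.1661 0.7012]  nu=[-0.2395, 2.4941]  x^+=[0.4796, -0.9909]  P^+=[0.2692 0.0882; 0.0882 0.4492]
step 2: x^-=[-0.0059, -0.9909]  P^-=[0.6935 0.3403; 0.3403 0.6992]  H_jac=[1.0000 0.0000; 0.0000 0.8365]  S=[1.1235 0.3007; 0.3007 0.7593]  K=[0.5782 0.1460; 0.1082 0.7275]  nu=[-1.1041, -0.5779]  x^+=[-0.7287, -1.5308]  P^+=[0.2510 0.0582; 0.0582 0.2369]
step 3: x^-=[-1.4788, -1.5308]  P^-=[0.5948 0.2062; 0.2062 0.4869]  H_jac=[0.0919 0.0000; 0.0000 0.9992]  S=[0.4350 0.0349; 0.0349 0.7561]  K=[0.1042 0.2677; -0.0081 0.6438]  nu=[-0.5042, -0.6500]  x^+=[-1.7053, -1.9452]  P^+=[0.5340 0.0740; 0.0740 0.1738]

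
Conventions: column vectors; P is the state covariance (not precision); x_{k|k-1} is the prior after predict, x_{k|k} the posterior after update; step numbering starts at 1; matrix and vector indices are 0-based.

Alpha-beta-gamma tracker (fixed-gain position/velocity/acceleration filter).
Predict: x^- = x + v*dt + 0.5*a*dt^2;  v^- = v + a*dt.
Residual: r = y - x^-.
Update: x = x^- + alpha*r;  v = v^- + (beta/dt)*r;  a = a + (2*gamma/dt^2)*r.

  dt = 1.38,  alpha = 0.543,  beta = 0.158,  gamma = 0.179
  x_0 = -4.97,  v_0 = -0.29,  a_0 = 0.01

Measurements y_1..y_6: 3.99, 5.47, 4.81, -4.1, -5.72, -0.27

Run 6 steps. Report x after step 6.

x_post = -2.4149

step 1: x_pred=-5.3607  r=9.3507  x^+=-0.2833  v^+=0.7944  a^+=1.7678
step 2: x_pred=2.4963  r=2.9737  x^+=4.1110  v^+=3.5744  a^+=2.3268
step 3: x_pred=11.2593  r=-6.4493  x^+=7.7573  v^+=6.0470  a^+=1.1144
step 4: x_pred=17.1634  r=-21.2634  x^+=5.6174  v^+=5.1504  a^+=-2.8828
step 5: x_pred=9.9800  r=-15.7000  x^+=1.4549  v^+=-0.6253  a^+=-5.8341
step 6: x_pred=-4.9633  r=4.6933  x^+=-2.4149  v^+=-8.1391  a^+=-4.9519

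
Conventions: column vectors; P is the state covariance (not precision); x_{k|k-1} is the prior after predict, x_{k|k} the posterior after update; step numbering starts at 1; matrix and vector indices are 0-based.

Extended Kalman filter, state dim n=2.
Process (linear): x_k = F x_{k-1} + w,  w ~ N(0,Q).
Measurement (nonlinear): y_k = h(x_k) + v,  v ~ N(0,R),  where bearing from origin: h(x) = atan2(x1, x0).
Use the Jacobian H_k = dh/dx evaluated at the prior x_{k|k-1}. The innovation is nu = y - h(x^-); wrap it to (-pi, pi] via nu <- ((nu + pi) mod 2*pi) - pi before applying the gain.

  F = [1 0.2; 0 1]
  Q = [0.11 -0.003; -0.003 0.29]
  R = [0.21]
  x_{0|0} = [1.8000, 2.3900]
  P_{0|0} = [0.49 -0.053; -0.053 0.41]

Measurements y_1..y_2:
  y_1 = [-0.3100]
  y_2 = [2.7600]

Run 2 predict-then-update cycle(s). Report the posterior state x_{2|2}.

step 1: x^-=[2.2780, 2.3900]  P^-=[0.5952 0.0260; 0.0260 0.7000]  H_jac=[-0.2192 0.2090]  S=[0.2668]  K=[-0.4687; 0.5269]  nu=[-1.1194]  x^+=[2.8027, 1.8002]  P^+=[0.5366 0.0919; 0.0919 0.6259]
step 2: x^-=[3.1627, 1.8002]  P^-=[0.7084 0.2141; 0.2141 0.9159]  H_jac=[-0.1359 0.2388]  S=[0.2614]  K=[-0.1728; 0.7254]  nu=[2.2425]  x^+=[2.7753, 3.4269]  P^+=[0.7006 0.2468; 0.2468 0.7784]

x_post = [2.7753, 3.4269]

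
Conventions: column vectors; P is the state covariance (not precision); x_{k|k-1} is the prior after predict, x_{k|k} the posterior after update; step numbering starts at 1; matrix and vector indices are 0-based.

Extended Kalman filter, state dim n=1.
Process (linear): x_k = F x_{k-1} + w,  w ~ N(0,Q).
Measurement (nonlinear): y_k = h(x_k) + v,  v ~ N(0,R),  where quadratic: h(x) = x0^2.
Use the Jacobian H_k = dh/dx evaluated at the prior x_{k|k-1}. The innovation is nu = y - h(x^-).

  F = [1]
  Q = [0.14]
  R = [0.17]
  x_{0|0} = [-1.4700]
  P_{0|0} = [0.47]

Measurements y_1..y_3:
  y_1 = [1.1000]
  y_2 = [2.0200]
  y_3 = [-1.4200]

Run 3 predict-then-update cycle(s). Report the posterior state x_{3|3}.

step 1: x^-=[-1.4700]  P^-=[0.6100]  H_jac=[-2.9400]  S=[5.4426]  K=[-0.3295]  nu=[-1.0609]  x^+=[-1.1204]  P^+=[0.0191]
step 2: x^-=[-1.1204]  P^-=[0.1591]  H_jac=[-2.2408]  S=[0.9687]  K=[-0.3679]  nu=[0.7647]  x^+=[-1.4018]  P^+=[0.0279]
step 3: x^-=[-1.4018]  P^-=[0.1679]  H_jac=[-2.8035]  S=[1.4898]  K=[-0.3160]  nu=[-3.3850]  x^+=[-0.3322]  P^+=[0.0192]

x_post = [-0.3322]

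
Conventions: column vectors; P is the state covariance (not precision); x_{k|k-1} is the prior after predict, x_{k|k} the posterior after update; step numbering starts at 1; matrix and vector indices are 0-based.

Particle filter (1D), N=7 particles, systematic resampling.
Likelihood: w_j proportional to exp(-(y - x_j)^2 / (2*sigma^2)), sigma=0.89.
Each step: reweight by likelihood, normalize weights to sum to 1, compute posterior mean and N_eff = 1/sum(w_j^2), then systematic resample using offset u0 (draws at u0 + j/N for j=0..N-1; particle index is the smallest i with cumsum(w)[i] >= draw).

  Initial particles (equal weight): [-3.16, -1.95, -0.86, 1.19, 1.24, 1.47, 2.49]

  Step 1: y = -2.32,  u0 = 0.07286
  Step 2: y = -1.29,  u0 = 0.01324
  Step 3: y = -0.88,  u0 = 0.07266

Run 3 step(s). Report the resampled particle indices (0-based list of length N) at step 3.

resampled_idx = [1, 2, 3, 4, 5, 6, 6]

step 1: w=[0.3521, 0.5042, 0.1432, 0.0002, 0.0002, 0.0001, 0.0000]  mean=-2.2185  Neff=2.5079  idx=[0, 0, 1, 1, 1, 1, 2]
step 2: w=[0.0265, 0.0265, 0.1831, 0.1831, 0.1831, 0.1831, 0.2145]  mean=-1.7803  Neff=5.5083  idx=[0, 2, 3, 4, 4, 5, 6]
step 3: w=[0.0108, 0.1401, 0.1401, 0.1401, 0.1401, 0.1401, 0.2886]  mean=-1.6486  Neff=5.5080  idx=[1, 2, 3, 4, 5, 6, 6]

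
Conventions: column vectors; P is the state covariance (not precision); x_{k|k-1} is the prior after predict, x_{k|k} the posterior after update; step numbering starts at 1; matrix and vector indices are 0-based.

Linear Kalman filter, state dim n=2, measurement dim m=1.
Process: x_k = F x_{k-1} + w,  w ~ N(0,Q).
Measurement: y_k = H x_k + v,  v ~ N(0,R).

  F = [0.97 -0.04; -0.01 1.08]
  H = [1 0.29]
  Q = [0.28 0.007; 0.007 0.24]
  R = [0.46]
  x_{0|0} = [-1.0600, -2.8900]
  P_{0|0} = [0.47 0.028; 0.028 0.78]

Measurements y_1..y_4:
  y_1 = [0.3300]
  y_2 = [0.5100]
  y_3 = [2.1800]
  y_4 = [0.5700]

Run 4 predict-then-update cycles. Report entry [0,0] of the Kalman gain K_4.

K[0,0] = 0.4999

step 1: x^-=[-0.9126, -3.1106]  P^-=[0.7213 -0.0019; -0.0019 1.1492]  S=[1.2768]  K=[0.5645; 0.2595]  nu=[2.1447]  x^+=[0.2980, -2.5540]  P^+=[0.3145 -0.1890; -0.1890 1.0632]
step 2: x^-=[0.3912, -2.7613]  P^-=[0.5922 -0.2400; -0.2400 1.4843]  S=[1.0379]  K=[0.5036; 0.1835]  nu=[0.9195]  x^+=[0.8543, -2.5926]  P^+=[0.3291 -0.3359; -0.3359 1.4493]
step 3: x^-=[0.9324, -2.8085]  P^-=[0.6180 -0.4108; -0.4108 1.9378]  S=[1.0027]  K=[0.4975; 0.1507]  nu=[2.0621]  x^+=[1.9583, -2.4977]  P^+=[0.3698 -0.4860; -0.4860 1.9150]
step 4: x^-=[1.9995, -2.7171]  P^-=[0.6687 -0.5887; -0.5887 2.4842]  S=[0.9962]  K=[0.4999; 0.1323]  nu=[-0.6415]  x^+=[1.6788, -2.8020]  P^+=[0.4198 -0.6545; -0.6545 2.4668]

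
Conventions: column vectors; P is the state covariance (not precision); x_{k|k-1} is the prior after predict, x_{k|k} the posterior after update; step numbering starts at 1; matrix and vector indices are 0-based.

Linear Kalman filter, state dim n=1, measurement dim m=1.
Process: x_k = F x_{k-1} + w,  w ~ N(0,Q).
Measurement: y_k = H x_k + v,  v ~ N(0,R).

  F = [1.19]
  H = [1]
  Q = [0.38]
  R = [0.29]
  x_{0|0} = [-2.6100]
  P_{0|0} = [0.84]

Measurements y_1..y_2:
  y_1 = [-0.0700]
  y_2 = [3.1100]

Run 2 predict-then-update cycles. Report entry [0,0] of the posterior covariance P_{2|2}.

P_post[0,0] = 0.2073

step 1: x^-=[-3.1059]  P^-=[1.5695]  S=[1.8595]  K=[0.8440]  nu=[3.0359]  x^+=[-0.5435]  P^+=[0.2448]
step 2: x^-=[-0.6467]  P^-=[0.7266]  S=[1.0166]  K=[0.7147]  nu=[3.7567]  x^+=[2.0384]  P^+=[0.2073]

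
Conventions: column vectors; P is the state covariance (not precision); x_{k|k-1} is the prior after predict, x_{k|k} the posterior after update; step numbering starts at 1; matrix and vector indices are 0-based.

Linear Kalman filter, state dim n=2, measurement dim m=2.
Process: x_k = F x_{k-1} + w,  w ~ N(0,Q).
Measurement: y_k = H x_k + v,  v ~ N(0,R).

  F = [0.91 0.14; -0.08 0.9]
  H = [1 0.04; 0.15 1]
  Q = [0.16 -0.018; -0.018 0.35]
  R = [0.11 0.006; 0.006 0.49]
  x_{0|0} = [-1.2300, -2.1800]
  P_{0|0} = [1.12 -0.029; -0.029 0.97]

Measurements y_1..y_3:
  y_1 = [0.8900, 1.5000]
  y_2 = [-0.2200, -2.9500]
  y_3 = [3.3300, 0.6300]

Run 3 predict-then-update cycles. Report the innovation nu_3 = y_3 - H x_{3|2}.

innov = [3.5302, 2.0449]

step 1: x^-=[-1.4245, -1.8636]  P^-=[1.0991 -0.0007; -0.0007 1.1470]  S=[1.2109 0.2160; 0.2160 1.6616]  K=[0.9112 -0.0197; -0.0879 0.7017]  nu=[2.3890, 3.5773]  x^+=[0.6820, 0.4366]  P^+=[0.1009 -0.0193; -0.0193 0.3462]
step 2: x^-=[0.6817, 0.3384]  P^-=[0.2454 0.0027; 0.0027 0.6339]  S=[0.3566 0.0709; 0.0709 1.1302]  K=[0.6901 -0.0083; -0.0333 0.5633]  nu=[-0.9152, -3.3906]  x^+=[0.0783, -1.5410]  P^+=[0.0763 -0.0114; -0.0114 0.2775]
step 3: x^-=[-0.1444, -1.3932]  P^-=[0.2257 0.0022; 0.0022 0.5769]  S=[0.3368 0.0652; 0.0652 1.0727]  K=[0.6718 -0.0072; -0.0294 0.5399]  nu=[3.5302, 2.0449]  x^+=[2.2125, -0.3928]  P^+=[0.0743 -0.0106; -0.0106 0.2660]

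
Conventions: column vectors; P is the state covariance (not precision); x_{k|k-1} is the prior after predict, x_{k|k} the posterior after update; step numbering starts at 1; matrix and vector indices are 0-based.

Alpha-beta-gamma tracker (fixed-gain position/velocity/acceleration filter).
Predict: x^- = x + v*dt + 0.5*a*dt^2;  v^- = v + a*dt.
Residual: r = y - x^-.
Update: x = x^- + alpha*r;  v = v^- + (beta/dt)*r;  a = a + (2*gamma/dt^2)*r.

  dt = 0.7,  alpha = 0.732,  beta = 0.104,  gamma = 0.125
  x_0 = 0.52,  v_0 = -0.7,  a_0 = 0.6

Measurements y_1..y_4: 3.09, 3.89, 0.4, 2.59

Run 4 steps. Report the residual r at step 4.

step 1: x_pred=0.1770  r=2.9130  x^+=2.3093  v^+=0.1528  a^+=2.0862
step 2: x_pred=2.9274  r=0.9626  x^+=3.6320  v^+=1.7562  a^+=2.5774
step 3: x_pred=5.4928  r=-5.0928  x^+=1.7649  v^+=2.8037  a^+=-0.0210
step 4: x_pred=3.7223  r=-1.1323  x^+=2.8935  v^+=2.6207  a^+=-0.5987

resid = -1.1323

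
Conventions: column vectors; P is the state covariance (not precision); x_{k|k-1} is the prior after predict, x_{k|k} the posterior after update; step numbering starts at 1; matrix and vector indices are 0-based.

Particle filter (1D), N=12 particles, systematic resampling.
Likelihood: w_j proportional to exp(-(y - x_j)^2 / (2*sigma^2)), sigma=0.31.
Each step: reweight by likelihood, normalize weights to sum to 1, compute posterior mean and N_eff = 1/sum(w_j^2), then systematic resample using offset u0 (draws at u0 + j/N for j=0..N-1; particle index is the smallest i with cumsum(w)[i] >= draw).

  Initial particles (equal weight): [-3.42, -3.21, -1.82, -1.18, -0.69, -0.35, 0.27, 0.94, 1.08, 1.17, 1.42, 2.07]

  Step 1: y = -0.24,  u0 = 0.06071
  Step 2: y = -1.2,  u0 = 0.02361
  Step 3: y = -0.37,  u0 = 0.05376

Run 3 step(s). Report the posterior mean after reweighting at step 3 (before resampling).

step 1: w=[0.0000, 0.0000, 0.0000, 0.0065, 0.2239, 0.6031, 0.1660, 0.0005, 0.0001, 0.0000, 0.0000, 0.0000]  mean=-0.3279  Neff=2.2654  idx=[4, 4, 4, 5, 5, 5, 5, 5, 5, 5, 6, 6]
step 2: w=[0.2754, 0.2754, 0.2754, 0.0248, 0.0248, 0.0248, 0.0248, 0.0248, 0.0248, 0.0248, 0.0000, 0.0000]  mean=-0.6309  Neff=4.3139  idx=[0, 0, 0, 0, 1, 1, 1, 2, 2, 2, 4, 7]
step 3: w=[0.0746, 0.0746, 0.0746, 0.0746, 0.0746, 0.0746, 0.0746, 0.0746, 0.0746, 0.0746, 0.1269, 0.1269]  mean=-0.6037  Neff=11.3788  idx=[0, 1, 2, 4, 5, 6, 7, 8, 9, 10, 11, 11]

post_mean = -0.6037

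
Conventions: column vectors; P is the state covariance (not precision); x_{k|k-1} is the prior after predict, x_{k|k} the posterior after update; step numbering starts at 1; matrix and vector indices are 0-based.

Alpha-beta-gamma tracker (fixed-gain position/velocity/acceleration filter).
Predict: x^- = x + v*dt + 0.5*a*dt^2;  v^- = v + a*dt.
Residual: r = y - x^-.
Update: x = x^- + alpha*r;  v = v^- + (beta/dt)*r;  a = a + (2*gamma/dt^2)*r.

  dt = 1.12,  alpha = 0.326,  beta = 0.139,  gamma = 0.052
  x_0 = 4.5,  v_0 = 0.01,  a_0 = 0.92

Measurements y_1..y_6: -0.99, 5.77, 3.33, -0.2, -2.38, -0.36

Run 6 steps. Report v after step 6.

step 1: x_pred=5.0882  r=-6.0782  x^+=3.1067  v^+=0.2860  a^+=0.4161
step 2: x_pred=3.6881  r=2.0819  x^+=4.3668  v^+=1.0104  a^+=0.5887
step 3: x_pred=5.8677  r=-2.5377  x^+=5.0404  v^+=1.3548  a^+=0.3783
step 4: x_pred=6.7950  r=-6.9950  x^+=4.5146  v^+=0.9103  a^+=-0.2017
step 5: x_pred=5.4078  r=-7.7878  x^+=2.8689  v^+=-0.2820  a^+=-0.8473
step 6: x_pred=2.0216  r=-2.3816  x^+=1.2452  v^+=-1.5266  a^+=-1.0448

v_post = -1.5266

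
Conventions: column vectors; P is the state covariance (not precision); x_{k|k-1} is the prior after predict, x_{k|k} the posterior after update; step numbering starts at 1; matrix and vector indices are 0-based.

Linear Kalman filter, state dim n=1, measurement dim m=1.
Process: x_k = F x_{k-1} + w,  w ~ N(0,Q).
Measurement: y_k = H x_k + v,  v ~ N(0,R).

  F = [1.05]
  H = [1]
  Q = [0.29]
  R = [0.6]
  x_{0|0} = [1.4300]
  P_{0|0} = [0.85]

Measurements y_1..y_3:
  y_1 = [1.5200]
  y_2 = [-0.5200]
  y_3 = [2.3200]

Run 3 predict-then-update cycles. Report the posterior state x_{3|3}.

step 1: x^-=[1.5015]  P^-=[1.2271]  S=[1.8271]  K=[0.6716]  nu=[0.0185]  x^+=[1.5139]  P^+=[0.4030]
step 2: x^-=[1.5896]  P^-=[0.7343]  S=[1.3343]  K=[0.5503]  nu=[-2.1096]  x^+=[0.4287]  P^+=[0.3302]
step 3: x^-=[0.4501]  P^-=[0.6540]  S=[1.2540]  K=[0.5215]  nu=[1.8699]  x^+=[1.4253]  P^+=[0.3129]

x_post = [1.4253]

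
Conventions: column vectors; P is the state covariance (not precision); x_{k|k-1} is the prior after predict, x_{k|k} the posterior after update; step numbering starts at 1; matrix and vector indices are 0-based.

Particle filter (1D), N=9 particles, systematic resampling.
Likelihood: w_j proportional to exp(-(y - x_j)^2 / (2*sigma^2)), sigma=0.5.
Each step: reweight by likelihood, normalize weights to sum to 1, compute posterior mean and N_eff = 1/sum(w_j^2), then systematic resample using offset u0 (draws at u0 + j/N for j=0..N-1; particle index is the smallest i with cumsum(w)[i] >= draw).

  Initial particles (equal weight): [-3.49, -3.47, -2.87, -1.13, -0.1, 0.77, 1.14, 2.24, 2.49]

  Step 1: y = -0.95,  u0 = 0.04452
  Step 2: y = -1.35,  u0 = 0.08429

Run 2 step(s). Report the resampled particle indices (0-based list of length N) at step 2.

step 1: w=[0.0000, 0.0000, 0.0005, 0.7967, 0.2004, 0.0023, 0.0001, 0.0000, 0.0000]  mean=-0.9199  Neff=1.4819  idx=[3, 3, 3, 3, 3, 3, 3, 4, 4]
step 2: w=[0.1409, 0.1409, 0.1409, 0.1409, 0.1409, 0.1409, 0.1409, 0.0068, 0.0068]  mean=-1.1160  Neff=7.1901  idx=[0, 1, 2, 2, 3, 4, 5, 6, 6]

resampled_idx = [0, 1, 2, 2, 3, 4, 5, 6, 6]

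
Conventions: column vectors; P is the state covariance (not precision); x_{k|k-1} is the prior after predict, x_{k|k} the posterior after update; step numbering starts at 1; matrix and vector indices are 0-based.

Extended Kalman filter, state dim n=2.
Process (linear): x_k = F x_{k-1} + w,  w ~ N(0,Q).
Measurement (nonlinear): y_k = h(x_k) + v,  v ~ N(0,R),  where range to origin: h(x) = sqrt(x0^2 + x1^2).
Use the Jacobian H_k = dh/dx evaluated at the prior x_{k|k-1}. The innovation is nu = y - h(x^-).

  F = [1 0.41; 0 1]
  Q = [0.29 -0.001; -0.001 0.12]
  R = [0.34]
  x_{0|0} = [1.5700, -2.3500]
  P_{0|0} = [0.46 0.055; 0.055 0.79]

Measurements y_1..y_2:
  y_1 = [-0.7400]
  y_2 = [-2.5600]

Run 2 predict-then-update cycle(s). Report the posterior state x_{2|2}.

x_post = [-1.9069, -0.8147]

step 1: x^-=[0.6065, -2.3500]  P^-=[0.9279 0.3779; 0.3779 0.9100]  H_jac=[0.2499 -0.9683]  S=[1.0682]  K=[-0.1255; -0.7364]  nu=[-3.1670]  x^+=[1.0039, -0.0177]  P^+=[0.9111 0.2792; 0.2792 0.3306]
step 2: x^-=[0.9966, -0.0177]  P^-=[1.4856 0.4138; 0.4138 0.4506]  H_jac=[0.9998 -0.0178]  S=[1.8106]  K=[0.8163; 0.2241]  nu=[-3.5568]  x^+=[-1.9069, -0.8147]  P^+=[0.2791 0.0826; 0.0826 0.3597]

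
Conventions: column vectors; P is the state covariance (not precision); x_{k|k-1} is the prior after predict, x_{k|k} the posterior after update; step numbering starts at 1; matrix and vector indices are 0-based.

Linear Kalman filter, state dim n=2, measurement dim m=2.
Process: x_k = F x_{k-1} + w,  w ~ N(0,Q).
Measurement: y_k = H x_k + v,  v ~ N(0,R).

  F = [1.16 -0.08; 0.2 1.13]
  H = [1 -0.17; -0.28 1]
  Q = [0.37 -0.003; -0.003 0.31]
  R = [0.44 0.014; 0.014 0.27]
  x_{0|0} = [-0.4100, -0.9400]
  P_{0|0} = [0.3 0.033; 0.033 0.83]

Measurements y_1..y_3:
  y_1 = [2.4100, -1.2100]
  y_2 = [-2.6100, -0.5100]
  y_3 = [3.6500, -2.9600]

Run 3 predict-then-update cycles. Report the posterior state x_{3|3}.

step 1: x^-=[-0.4004, -1.1442]  P^-=[0.7729 0.0343; 0.0343 1.3967]  S=[1.2416 -0.4039; -0.4039 1.7081]  K=[0.6317 0.0428; 0.1090 0.8378]  nu=[2.6159, -0.1779]  x^+=[1.2445, -1.0083]  P^+=[0.2961 0.1033; 0.1033 0.2567]
step 2: x^-=[1.5242, -0.8904]  P^-=[0.7509 0.1763; 0.1763 0.6963]  S=[1.1511 -0.1300; -0.1300 0.9264]  K=[0.6322 0.0520; 0.1312 0.7167]  nu=[-4.2856, 0.8072]  x^+=[-1.1431, -0.8742]  P^+=[0.2969 0.1060; 0.1060 0.2250]
step 3: x^-=[-1.2560, -1.2165]  P^-=[0.7513 0.1828; 0.1828 0.6571]  S=[1.1481 -0.1166; -0.1166 0.8837]  K=[0.6326 0.0523; 0.1333 0.7033]  nu=[4.6992, -2.0952]  x^+=[1.6072, -2.0635]  P^+=[0.2971 0.1062; 0.1062 0.2215]

x_post = [1.6072, -2.0635]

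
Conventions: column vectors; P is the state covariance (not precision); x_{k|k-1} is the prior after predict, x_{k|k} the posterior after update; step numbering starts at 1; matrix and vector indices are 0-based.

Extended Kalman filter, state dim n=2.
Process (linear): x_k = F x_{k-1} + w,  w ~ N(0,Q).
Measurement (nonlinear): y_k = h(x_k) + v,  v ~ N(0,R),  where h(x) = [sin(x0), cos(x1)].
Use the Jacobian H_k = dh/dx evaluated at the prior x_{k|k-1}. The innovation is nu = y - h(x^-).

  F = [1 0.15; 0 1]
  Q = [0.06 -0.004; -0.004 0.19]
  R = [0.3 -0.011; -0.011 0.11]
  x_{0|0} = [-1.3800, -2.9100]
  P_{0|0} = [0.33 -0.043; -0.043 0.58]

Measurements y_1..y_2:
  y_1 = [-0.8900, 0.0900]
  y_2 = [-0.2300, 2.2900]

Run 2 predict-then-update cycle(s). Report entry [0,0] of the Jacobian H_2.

H_jac[0,0] = -0.4621

step 1: x^-=[-1.8165, -2.9100]  P^-=[0.3901 0.0400; 0.0400 0.7700]  H_jac=[-0.2432 0.0000; 0.0000 0.2295]  S=[0.3231 -0.0132; -0.0132 0.1506]  K=[-0.2923 0.0353; 0.0180 1.1754]  nu=[0.0800, 1.0633]  x^+=[-1.8024, -1.6588]  P^+=[0.3621 0.0309; 0.0309 0.5624]
step 2: x^-=[-2.0512, -1.6588]  P^-=[0.4440 0.1113; 0.1113 0.7524]  H_jac=[-0.4621 0.0000; 0.0000 0.9961]  S=[0.3948 -0.0622; -0.0622 0.8566]  K=[-0.5051 0.0927; 0.0077 0.8755]  nu=[0.6568, 2.3778]  x^+=[-2.1624, 0.4282]  P^+=[0.3301 0.0158; 0.0158 0.0966]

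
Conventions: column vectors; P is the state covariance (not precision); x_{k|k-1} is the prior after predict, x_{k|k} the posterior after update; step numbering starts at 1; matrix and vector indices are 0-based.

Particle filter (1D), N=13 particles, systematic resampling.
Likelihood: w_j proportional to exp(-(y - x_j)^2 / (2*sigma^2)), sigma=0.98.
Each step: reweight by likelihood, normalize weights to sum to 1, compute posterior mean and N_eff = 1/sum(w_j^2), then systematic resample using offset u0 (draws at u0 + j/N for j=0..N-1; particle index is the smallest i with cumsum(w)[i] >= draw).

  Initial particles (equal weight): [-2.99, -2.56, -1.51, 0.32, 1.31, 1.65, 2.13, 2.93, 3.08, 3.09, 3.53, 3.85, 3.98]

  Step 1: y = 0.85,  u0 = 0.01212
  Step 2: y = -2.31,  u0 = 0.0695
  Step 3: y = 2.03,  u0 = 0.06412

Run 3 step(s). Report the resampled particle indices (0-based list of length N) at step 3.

resampled_idx = [11, 11, 11, 11, 11, 11, 12, 12, 12, 12, 12, 12, 12]

step 1: w=[0.0001, 0.0007, 0.0169, 0.2656, 0.2753, 0.2203, 0.1310, 0.0323, 0.0231, 0.0226, 0.0073, 0.0028, 0.0019]  mean=1.3401  Neff=4.6624  idx=[2, 3, 3, 3, 4, 4, 4, 4, 5, 5, 6, 6, 7]
step 2: w=[0.8919, 0.0340, 0.0340, 0.0340, 0.0014, 0.0014, 0.0014, 0.0014, 0.0004, 0.0004, 0.0000, 0.0000, 0.0000]  mean=-1.3057  Neff=1.2517  idx=[0, 0, 0, 0, 0, 0, 0, 0, 0, 0, 0, 1, 3]
step 3: w=[0.0032, 0.0032, 0.0032, 0.0032, 0.0032, 0.0032, 0.0032, 0.0032, 0.0032, 0.0032, 0.0032, 0.4822, 0.4822]  mean=0.2547  Neff=2.1502  idx=[11, 11, 11, 11, 11, 11, 12, 12, 12, 12, 12, 12, 12]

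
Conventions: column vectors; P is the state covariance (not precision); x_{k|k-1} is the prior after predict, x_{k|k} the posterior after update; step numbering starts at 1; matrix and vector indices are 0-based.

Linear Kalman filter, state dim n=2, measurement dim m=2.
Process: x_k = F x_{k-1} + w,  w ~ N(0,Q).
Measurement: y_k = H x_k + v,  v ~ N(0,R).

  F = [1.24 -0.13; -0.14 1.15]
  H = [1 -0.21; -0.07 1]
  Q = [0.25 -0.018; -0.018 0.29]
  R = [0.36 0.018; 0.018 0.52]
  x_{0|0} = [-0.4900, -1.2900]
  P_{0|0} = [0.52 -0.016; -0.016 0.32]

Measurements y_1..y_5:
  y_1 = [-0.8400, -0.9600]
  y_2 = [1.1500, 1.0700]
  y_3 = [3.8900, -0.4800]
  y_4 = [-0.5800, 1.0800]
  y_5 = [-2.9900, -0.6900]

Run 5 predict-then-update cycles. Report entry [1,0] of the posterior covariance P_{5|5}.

P_post[1,0] = 0.0466

step 1: x^-=[-0.4399, -1.4149]  P^-=[1.0601 -0.1792; -0.1792 0.7285]  S=[1.5275 -0.3911; -0.3911 1.2788]  K=[0.7246 0.0234; -0.0750 0.5566]  nu=[-0.6972, 0.4241]  x^+=[-0.9352, -1.1266]  P^+=[0.2706 0.0442; 0.0442 0.2912]
step 2: x^-=[-1.0132, -1.1646]  P^-=[0.6567 -0.0447; -0.0447 0.6661]  S=[1.0649 -0.2132; -0.2132 1.1956]  K=[0.6329 0.0370; -0.0635 0.5484]  nu=[1.9186, 2.1637]  x^+=[0.2813, -0.0999]  P^+=[0.2385 0.0473; 0.0473 0.2874]
step 3: x^-=[0.3618, -0.1542]  P^-=[0.6063 -0.0340; -0.0340 0.6595]  S=[1.0096 -0.1974; -0.1974 1.1872]  K=[0.6150 0.0379; -0.0639 0.5469]  nu=[3.4958, -0.3004]  x^+=[2.5002, -0.5419]  P^+=[0.2319 0.0470; 0.0470 0.2865]
step 4: x^-=[3.1707, -0.9732]  P^-=[0.5963 -0.0332; -0.0332 0.6583]  S=[0.9993 -0.1957; -0.1957 1.1859]  K=[0.6111 0.0376; -0.0646 0.5464]  nu=[-3.9551, 2.2752]  x^+=[0.8394, 0.5254]  P^+=[0.2305 0.0467; 0.0467 0.2863]
step 5: x^-=[0.9726, 0.4867]  P^-=[0.5942 -0.0334; -0.0334 0.6580]  S=[0.9972 -0.1956; -0.1956 1.1856]  K=[0.6102 0.0375; -0.0649 0.5463]  nu=[-3.8604, -1.1086]  x^+=[-1.4246, 0.1315]  P^+=[0.2301 0.0466; 0.0466 0.2862]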